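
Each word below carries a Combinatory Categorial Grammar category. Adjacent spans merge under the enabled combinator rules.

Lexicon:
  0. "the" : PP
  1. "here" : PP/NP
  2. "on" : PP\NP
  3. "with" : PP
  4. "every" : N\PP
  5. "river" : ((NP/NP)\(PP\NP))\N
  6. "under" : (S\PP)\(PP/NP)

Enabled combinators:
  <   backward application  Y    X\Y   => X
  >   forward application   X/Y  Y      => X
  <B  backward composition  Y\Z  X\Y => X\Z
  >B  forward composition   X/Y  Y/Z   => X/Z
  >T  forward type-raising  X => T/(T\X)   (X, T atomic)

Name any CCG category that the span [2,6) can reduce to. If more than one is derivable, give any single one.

NP/NP

[0,7] S   >
  [0,1] S/(S\PP)   >T
    [0,1] "the" : PP
  [1,7] S\PP   <
    [1,6] PP/NP   >B
      [1,2] "here" : PP/NP
      [2,6] NP/NP   <
        [2,3] "on" : PP\NP
        [3,6] (NP/NP)\(PP\NP)   <
          [3,5] N   <
            [3,4] "with" : PP
            [4,5] "every" : N\PP
          [5,6] "river" : ((NP/NP)\(PP\NP))\N
    [6,7] "under" : (S\PP)\(PP/NP)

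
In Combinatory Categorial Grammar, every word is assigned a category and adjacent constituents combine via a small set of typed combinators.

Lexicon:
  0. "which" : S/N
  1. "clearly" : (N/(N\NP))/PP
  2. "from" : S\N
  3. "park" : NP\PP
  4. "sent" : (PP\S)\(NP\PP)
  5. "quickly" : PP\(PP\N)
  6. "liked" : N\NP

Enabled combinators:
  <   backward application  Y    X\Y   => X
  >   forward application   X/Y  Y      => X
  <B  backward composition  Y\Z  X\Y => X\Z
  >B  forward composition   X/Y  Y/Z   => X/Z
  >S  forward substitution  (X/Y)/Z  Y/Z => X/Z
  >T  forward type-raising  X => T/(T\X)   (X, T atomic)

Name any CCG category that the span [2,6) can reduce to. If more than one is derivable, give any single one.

PP

[0,7] S   >
  [0,1] "which" : S/N
  [1,7] N   >
    [1,6] N/(N\NP)   >
      [1,2] "clearly" : (N/(N\NP))/PP
      [2,6] PP   <
        [2,5] PP\N   <B
          [2,3] "from" : S\N
          [3,5] PP\S   <
            [3,4] "park" : NP\PP
            [4,5] "sent" : (PP\S)\(NP\PP)
        [5,6] "quickly" : PP\(PP\N)
    [6,7] "liked" : N\NP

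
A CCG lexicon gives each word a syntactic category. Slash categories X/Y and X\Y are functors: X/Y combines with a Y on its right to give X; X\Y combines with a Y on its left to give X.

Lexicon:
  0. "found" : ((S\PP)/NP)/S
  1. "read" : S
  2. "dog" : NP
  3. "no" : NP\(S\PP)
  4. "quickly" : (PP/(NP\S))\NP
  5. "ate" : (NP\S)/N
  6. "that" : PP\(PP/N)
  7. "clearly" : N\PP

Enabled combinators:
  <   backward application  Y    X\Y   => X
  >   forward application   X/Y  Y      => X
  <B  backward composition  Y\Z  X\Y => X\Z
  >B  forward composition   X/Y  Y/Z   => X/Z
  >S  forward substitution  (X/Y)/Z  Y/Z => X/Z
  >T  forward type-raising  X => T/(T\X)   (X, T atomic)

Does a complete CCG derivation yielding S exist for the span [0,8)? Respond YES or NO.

NO

((S\PP)/NP)/S S NP NP\(S\PP) (PP/(NP\S))\NP (NP\S)/N PP\(PP/N) N\PP
CKY chart[0,8] = {N, N/(N\N), NP/(NP\N), PP/(PP\N), S/(S\N)}; S ∉ chart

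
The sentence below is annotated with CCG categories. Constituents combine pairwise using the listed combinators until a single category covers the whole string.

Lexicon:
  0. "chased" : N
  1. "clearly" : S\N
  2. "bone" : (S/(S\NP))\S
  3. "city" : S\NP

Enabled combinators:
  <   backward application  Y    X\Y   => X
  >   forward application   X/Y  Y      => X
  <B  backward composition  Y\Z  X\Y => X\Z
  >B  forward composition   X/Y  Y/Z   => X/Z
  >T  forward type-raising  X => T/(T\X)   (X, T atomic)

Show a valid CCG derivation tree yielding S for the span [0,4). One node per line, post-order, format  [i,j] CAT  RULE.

[0,4] S   >
  [0,3] S/(S\NP)   <
    [0,2] S   >
      [0,1] S/(S\N)   >T
        [0,1] "chased" : N
      [1,2] "clearly" : S\N
    [2,3] "bone" : (S/(S\NP))\S
  [3,4] "city" : S\NP

[0,1] N  lex  "chased"
[0,1] S/(S\N)  >T
[1,2] S\N  lex  "clearly"
[0,2] S  >  k=1
[2,3] (S/(S\NP))\S  lex  "bone"
[0,3] S/(S\NP)  <  k=2
[3,4] S\NP  lex  "city"
[0,4] S  >  k=3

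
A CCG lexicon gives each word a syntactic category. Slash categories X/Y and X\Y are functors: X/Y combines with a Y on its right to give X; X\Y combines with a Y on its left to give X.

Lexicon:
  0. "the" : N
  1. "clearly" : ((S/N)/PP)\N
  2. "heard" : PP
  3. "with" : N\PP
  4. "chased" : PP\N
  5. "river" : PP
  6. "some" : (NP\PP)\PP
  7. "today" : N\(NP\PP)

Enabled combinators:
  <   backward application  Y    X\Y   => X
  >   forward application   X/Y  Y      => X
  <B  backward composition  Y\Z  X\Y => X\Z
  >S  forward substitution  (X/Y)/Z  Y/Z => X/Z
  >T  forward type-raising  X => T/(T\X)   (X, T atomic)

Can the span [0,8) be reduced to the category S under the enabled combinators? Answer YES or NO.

[0,8] S   >
  [0,3] S/N   >
    [0,2] (S/N)/PP   <
      [0,1] "the" : N
      [1,2] "clearly" : ((S/N)/PP)\N
    [2,3] "heard" : PP
  [3,8] N   <
    [3,7] NP\PP   <B
      [3,4] "with" : N\PP
      [4,7] NP\N   <B
        [4,5] "chased" : PP\N
        [5,7] NP\PP   <
          [5,6] "river" : PP
          [6,7] "some" : (NP\PP)\PP
    [7,8] "today" : N\(NP\PP)

YES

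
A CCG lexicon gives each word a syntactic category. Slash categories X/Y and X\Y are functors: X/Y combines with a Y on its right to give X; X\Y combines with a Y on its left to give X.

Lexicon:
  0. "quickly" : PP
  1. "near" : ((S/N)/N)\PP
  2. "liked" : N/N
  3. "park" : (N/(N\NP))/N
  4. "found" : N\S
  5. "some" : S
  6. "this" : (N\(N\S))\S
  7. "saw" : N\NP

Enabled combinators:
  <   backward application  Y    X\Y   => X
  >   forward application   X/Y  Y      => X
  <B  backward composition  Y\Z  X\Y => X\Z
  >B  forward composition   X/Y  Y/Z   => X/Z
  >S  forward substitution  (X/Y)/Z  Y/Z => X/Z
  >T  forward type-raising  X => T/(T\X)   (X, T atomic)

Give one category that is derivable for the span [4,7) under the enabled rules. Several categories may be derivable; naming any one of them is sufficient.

[0,8] S   >
  [0,3] S/N   >S
    [0,2] (S/N)/N   <
      [0,1] "quickly" : PP
      [1,2] "near" : ((S/N)/N)\PP
    [2,3] "liked" : N/N
  [3,8] N   >
    [3,7] N/(N\NP)   >
      [3,4] "park" : (N/(N\NP))/N
      [4,7] N   <
        [4,5] "found" : N\S
        [5,7] N\(N\S)   <
          [5,6] "some" : S
          [6,7] "this" : (N\(N\S))\S
    [7,8] "saw" : N\NP

N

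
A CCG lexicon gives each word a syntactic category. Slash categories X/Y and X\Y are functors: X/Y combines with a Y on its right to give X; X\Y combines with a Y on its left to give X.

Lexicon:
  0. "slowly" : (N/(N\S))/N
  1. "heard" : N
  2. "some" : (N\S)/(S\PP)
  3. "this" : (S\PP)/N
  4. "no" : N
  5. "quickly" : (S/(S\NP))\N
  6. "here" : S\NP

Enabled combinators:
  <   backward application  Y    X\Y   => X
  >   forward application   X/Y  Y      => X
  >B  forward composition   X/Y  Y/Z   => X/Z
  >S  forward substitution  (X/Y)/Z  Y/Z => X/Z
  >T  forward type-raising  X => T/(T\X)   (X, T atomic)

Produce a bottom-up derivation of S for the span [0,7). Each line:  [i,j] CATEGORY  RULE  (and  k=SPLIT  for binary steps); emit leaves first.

[0,7] S   >
  [0,6] S/(S\NP)   <
    [0,5] N   >
      [0,2] N/(N\S)   >
        [0,1] "slowly" : (N/(N\S))/N
        [1,2] "heard" : N
      [2,5] N\S   >
        [2,3] "some" : (N\S)/(S\PP)
        [3,5] S\PP   >
          [3,4] "this" : (S\PP)/N
          [4,5] "no" : N
    [5,6] "quickly" : (S/(S\NP))\N
  [6,7] "here" : S\NP

[0,1] (N/(N\S))/N  lex  "slowly"
[1,2] N  lex  "heard"
[0,2] N/(N\S)  >  k=1
[2,3] (N\S)/(S\PP)  lex  "some"
[3,4] (S\PP)/N  lex  "this"
[4,5] N  lex  "no"
[3,5] S\PP  >  k=4
[2,5] N\S  >  k=3
[0,5] N  >  k=2
[5,6] (S/(S\NP))\N  lex  "quickly"
[0,6] S/(S\NP)  <  k=5
[6,7] S\NP  lex  "here"
[0,7] S  >  k=6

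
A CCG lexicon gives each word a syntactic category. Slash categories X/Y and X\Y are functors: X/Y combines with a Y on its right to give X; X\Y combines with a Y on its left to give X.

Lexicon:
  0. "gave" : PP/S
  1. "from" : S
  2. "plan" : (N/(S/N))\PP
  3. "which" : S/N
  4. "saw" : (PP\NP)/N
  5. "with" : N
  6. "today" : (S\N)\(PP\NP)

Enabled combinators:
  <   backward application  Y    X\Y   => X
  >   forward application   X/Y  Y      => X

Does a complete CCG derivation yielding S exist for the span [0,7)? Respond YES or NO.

[0,7] S   <
  [0,4] N   >
    [0,3] N/(S/N)   <
      [0,2] PP   >
        [0,1] "gave" : PP/S
        [1,2] "from" : S
      [2,3] "plan" : (N/(S/N))\PP
    [3,4] "which" : S/N
  [4,7] S\N   <
    [4,6] PP\NP   >
      [4,5] "saw" : (PP\NP)/N
      [5,6] "with" : N
    [6,7] "today" : (S\N)\(PP\NP)

YES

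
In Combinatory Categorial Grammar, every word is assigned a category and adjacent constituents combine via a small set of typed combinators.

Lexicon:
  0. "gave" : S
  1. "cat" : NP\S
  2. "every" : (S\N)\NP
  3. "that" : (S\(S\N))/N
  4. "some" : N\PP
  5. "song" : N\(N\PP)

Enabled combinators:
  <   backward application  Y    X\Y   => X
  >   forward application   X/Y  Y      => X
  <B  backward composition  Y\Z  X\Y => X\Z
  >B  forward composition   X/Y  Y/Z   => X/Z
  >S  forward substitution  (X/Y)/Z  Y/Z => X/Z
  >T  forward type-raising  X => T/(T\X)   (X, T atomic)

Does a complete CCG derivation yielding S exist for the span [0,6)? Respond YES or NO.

[0,6] S   <
  [0,3] S\N   <
    [0,2] NP   <
      [0,1] "gave" : S
      [1,2] "cat" : NP\S
    [2,3] "every" : (S\N)\NP
  [3,6] S\(S\N)   >
    [3,4] "that" : (S\(S\N))/N
    [4,6] N   <
      [4,5] "some" : N\PP
      [5,6] "song" : N\(N\PP)

YES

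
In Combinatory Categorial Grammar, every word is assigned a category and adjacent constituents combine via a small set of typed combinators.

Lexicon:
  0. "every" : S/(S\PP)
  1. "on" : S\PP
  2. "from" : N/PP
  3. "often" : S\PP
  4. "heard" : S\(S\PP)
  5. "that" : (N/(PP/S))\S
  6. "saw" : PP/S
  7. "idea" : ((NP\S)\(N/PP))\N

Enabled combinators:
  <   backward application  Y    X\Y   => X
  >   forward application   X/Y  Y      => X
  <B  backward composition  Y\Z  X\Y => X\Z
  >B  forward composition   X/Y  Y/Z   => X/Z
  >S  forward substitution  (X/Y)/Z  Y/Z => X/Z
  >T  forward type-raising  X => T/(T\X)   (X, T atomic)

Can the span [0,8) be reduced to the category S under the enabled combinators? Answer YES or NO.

NO

S/(S\PP) S\PP N/PP S\PP S\(S\PP) (N/(PP/S))\S PP/S ((NP\S)\(N/PP))\N
CKY chart[0,8] = {N/(N\NP), NP, NP/(NP\NP), PP/(PP\NP), S/(S\NP)}; S ∉ chart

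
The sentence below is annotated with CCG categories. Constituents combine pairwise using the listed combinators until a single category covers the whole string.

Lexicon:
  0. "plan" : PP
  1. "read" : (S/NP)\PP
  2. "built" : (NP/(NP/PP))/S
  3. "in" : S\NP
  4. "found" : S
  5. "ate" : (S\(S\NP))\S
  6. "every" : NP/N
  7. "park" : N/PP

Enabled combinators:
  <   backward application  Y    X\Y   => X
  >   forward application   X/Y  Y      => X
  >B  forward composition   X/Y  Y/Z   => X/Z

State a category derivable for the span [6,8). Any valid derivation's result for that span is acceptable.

[0,8] S   >
  [0,2] S/NP   <
    [0,1] "plan" : PP
    [1,2] "read" : (S/NP)\PP
  [2,8] NP   >
    [2,6] NP/(NP/PP)   >
      [2,3] "built" : (NP/(NP/PP))/S
      [3,6] S   <
        [3,4] "in" : S\NP
        [4,6] S\(S\NP)   <
          [4,5] "found" : S
          [5,6] "ate" : (S\(S\NP))\S
    [6,8] NP/PP   >B
      [6,7] "every" : NP/N
      [7,8] "park" : N/PP

NP/PP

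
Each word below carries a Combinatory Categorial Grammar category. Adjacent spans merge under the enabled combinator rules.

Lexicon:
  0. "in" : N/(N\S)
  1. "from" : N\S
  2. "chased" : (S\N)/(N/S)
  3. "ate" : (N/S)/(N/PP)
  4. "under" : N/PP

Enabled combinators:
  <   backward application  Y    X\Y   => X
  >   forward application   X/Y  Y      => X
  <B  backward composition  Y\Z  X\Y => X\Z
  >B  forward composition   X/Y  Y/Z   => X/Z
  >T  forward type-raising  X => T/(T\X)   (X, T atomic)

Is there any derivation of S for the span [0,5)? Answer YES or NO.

YES

[0,5] S   <
  [0,2] N   >
    [0,1] "in" : N/(N\S)
    [1,2] "from" : N\S
  [2,5] S\N   >
    [2,3] "chased" : (S\N)/(N/S)
    [3,5] N/S   >
      [3,4] "ate" : (N/S)/(N/PP)
      [4,5] "under" : N/PP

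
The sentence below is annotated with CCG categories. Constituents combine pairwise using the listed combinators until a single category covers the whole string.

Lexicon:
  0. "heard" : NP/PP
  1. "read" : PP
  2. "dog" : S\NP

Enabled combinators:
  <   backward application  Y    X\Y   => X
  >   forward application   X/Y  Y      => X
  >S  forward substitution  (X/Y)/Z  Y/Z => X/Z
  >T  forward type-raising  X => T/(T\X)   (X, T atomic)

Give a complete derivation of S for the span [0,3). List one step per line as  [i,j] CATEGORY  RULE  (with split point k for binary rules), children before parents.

[0,3] S   <
  [0,2] NP   >
    [0,1] "heard" : NP/PP
    [1,2] "read" : PP
  [2,3] "dog" : S\NP

[0,1] NP/PP  lex  "heard"
[1,2] PP  lex  "read"
[0,2] NP  >  k=1
[2,3] S\NP  lex  "dog"
[0,3] S  <  k=2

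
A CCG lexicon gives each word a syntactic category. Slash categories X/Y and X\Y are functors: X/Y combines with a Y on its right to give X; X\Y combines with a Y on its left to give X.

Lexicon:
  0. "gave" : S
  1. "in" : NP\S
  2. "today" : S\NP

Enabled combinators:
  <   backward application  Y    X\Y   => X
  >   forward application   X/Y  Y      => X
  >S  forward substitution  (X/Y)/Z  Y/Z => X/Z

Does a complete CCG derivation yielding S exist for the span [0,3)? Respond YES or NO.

YES

[0,3] S   <
  [0,2] NP   <
    [0,1] "gave" : S
    [1,2] "in" : NP\S
  [2,3] "today" : S\NP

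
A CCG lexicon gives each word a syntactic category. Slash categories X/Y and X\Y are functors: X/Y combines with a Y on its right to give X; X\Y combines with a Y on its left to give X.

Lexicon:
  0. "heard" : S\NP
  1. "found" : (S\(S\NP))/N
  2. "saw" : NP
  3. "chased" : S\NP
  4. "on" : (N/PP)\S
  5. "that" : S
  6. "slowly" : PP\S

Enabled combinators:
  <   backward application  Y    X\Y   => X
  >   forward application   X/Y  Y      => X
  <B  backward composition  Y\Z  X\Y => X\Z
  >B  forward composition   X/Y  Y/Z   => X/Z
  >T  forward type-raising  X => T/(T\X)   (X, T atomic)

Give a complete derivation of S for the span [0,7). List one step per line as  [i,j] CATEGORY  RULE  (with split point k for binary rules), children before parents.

[0,1] S\NP  lex  "heard"
[1,2] (S\(S\NP))/N  lex  "found"
[2,3] NP  lex  "saw"
[2,3] S/(S\NP)  >T
[3,4] S\NP  lex  "chased"
[2,4] S  >  k=3
[4,5] (N/PP)\S  lex  "on"
[2,5] N/PP  <  k=4
[5,6] S  lex  "that"
[5,6] PP/(PP\S)  >T
[6,7] PP\S  lex  "slowly"
[5,7] PP  >  k=6
[2,7] N  >  k=5
[1,7] S\(S\NP)  >  k=2
[0,7] S  <  k=1

[0,7] S   <
  [0,1] "heard" : S\NP
  [1,7] S\(S\NP)   >
    [1,2] "found" : (S\(S\NP))/N
    [2,7] N   >
      [2,5] N/PP   <
        [2,4] S   >
          [2,3] S/(S\NP)   >T
            [2,3] "saw" : NP
          [3,4] "chased" : S\NP
        [4,5] "on" : (N/PP)\S
      [5,7] PP   >
        [5,6] PP/(PP\S)   >T
          [5,6] "that" : S
        [6,7] "slowly" : PP\S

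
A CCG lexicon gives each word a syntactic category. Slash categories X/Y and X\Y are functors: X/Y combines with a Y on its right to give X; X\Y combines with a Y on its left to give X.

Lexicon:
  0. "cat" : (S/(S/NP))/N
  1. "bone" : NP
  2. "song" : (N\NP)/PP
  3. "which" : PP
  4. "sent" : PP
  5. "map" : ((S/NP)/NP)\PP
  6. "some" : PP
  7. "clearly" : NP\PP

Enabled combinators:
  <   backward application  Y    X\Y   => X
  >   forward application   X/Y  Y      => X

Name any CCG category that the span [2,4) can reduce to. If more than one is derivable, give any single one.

[0,8] S   >
  [0,4] S/(S/NP)   >
    [0,1] "cat" : (S/(S/NP))/N
    [1,4] N   <
      [1,2] "bone" : NP
      [2,4] N\NP   >
        [2,3] "song" : (N\NP)/PP
        [3,4] "which" : PP
  [4,8] S/NP   >
    [4,6] (S/NP)/NP   <
      [4,5] "sent" : PP
      [5,6] "map" : ((S/NP)/NP)\PP
    [6,8] NP   <
      [6,7] "some" : PP
      [7,8] "clearly" : NP\PP

N\NP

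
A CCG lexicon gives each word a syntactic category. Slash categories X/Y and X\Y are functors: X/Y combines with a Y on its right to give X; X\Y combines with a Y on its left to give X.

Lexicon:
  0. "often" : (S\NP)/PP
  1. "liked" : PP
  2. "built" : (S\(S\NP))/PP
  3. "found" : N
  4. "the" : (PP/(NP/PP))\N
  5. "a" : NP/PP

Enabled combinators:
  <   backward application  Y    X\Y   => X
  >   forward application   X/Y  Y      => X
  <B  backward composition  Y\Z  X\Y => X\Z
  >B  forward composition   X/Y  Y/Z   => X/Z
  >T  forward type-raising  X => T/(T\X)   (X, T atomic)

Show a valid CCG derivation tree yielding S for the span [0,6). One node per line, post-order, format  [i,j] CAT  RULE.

[0,1] (S\NP)/PP  lex  "often"
[1,2] PP  lex  "liked"
[0,2] S\NP  >  k=1
[2,3] (S\(S\NP))/PP  lex  "built"
[3,4] N  lex  "found"
[4,5] (PP/(NP/PP))\N  lex  "the"
[3,5] PP/(NP/PP)  <  k=4
[5,6] NP/PP  lex  "a"
[3,6] PP  >  k=5
[2,6] S\(S\NP)  >  k=3
[0,6] S  <  k=2

[0,6] S   <
  [0,2] S\NP   >
    [0,1] "often" : (S\NP)/PP
    [1,2] "liked" : PP
  [2,6] S\(S\NP)   >
    [2,3] "built" : (S\(S\NP))/PP
    [3,6] PP   >
      [3,5] PP/(NP/PP)   <
        [3,4] "found" : N
        [4,5] "the" : (PP/(NP/PP))\N
      [5,6] "a" : NP/PP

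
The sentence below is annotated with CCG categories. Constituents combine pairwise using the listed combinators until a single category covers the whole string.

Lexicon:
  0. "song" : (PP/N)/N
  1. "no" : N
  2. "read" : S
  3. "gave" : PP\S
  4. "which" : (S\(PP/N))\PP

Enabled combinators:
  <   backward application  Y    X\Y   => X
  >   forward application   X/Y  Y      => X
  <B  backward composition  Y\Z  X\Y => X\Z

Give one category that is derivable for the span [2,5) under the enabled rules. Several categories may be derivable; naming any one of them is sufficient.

[0,5] S   <
  [0,2] PP/N   >
    [0,1] "song" : (PP/N)/N
    [1,2] "no" : N
  [2,5] S\(PP/N)   <
    [2,4] PP   <
      [2,3] "read" : S
      [3,4] "gave" : PP\S
    [4,5] "which" : (S\(PP/N))\PP

S\(PP/N)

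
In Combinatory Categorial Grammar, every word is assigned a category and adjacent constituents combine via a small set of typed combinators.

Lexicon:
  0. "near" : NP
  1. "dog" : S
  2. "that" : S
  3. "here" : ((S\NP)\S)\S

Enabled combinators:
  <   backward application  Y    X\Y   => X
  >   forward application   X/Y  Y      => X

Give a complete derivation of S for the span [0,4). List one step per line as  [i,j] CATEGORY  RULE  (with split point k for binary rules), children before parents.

[0,1] NP  lex  "near"
[1,2] S  lex  "dog"
[2,3] S  lex  "that"
[3,4] ((S\NP)\S)\S  lex  "here"
[2,4] (S\NP)\S  <  k=3
[1,4] S\NP  <  k=2
[0,4] S  <  k=1

[0,4] S   <
  [0,1] "near" : NP
  [1,4] S\NP   <
    [1,2] "dog" : S
    [2,4] (S\NP)\S   <
      [2,3] "that" : S
      [3,4] "here" : ((S\NP)\S)\S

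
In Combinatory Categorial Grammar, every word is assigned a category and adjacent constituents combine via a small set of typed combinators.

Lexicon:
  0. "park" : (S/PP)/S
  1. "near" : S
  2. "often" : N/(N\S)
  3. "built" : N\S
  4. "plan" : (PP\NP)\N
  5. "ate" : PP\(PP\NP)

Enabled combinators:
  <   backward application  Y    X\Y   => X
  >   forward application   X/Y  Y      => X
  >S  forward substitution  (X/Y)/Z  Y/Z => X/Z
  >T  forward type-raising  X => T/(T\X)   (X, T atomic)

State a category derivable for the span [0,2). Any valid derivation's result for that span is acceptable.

[0,6] S   >
  [0,2] S/PP   >
    [0,1] "park" : (S/PP)/S
    [1,2] "near" : S
  [2,6] PP   <
    [2,5] PP\NP   <
      [2,4] N   >
        [2,3] "often" : N/(N\S)
        [3,4] "built" : N\S
      [4,5] "plan" : (PP\NP)\N
    [5,6] "ate" : PP\(PP\NP)

S/PP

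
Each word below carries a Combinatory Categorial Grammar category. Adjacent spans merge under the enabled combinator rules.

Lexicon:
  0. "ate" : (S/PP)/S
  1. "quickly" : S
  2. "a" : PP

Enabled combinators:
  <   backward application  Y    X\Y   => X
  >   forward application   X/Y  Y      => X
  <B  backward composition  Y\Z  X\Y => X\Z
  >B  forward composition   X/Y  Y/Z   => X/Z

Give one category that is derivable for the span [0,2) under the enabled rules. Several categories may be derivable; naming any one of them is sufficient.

S/PP

[0,3] S   >
  [0,2] S/PP   >
    [0,1] "ate" : (S/PP)/S
    [1,2] "quickly" : S
  [2,3] "a" : PP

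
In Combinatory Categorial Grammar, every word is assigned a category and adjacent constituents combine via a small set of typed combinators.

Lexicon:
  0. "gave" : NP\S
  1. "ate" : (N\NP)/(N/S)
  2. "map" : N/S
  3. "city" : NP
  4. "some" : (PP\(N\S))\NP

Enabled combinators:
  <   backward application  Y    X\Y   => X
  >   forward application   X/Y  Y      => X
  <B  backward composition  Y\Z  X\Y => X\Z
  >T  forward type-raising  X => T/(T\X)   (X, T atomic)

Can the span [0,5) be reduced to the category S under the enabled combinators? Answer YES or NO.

NO

NP\S (N\NP)/(N/S) N/S NP (PP\(N\S))\NP
CKY chart[0,5] = {N/(N\PP), NP/(NP\PP), PP, PP/(PP\PP), S/(S\PP)}; S ∉ chart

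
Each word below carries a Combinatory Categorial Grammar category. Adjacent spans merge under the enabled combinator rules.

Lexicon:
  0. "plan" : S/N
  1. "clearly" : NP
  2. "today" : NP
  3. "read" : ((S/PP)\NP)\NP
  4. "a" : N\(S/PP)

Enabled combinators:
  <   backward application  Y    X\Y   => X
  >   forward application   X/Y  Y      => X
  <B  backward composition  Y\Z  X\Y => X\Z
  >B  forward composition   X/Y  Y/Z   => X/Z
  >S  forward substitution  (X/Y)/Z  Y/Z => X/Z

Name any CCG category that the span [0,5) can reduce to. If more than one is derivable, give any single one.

[0,5] S   >
  [0,1] "plan" : S/N
  [1,5] N   <
    [1,2] "clearly" : NP
    [2,5] N\NP   <B
      [2,4] (S/PP)\NP   <
        [2,3] "today" : NP
        [3,4] "read" : ((S/PP)\NP)\NP
      [4,5] "a" : N\(S/PP)

S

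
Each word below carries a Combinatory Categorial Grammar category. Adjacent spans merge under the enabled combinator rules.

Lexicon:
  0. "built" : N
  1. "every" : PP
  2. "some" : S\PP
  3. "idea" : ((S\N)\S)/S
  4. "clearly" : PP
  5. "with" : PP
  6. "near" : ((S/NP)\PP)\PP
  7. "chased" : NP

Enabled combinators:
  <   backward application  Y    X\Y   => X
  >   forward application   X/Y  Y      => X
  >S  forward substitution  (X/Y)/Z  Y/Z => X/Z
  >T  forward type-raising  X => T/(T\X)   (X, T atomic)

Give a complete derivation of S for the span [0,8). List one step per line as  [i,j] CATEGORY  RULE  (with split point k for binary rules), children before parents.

[0,8] S   >
  [0,1] S/(S\N)   >T
    [0,1] "built" : N
  [1,8] S\N   <
    [1,3] S   >
      [1,2] S/(S\PP)   >T
        [1,2] "every" : PP
      [2,3] "some" : S\PP
    [3,8] (S\N)\S   >
      [3,4] "idea" : ((S\N)\S)/S
      [4,8] S   >
        [4,7] S/NP   <
          [4,5] "clearly" : PP
          [5,7] (S/NP)\PP   <
            [5,6] "with" : PP
            [6,7] "near" : ((S/NP)\PP)\PP
        [7,8] "chased" : NP

[0,1] N  lex  "built"
[0,1] S/(S\N)  >T
[1,2] PP  lex  "every"
[1,2] S/(S\PP)  >T
[2,3] S\PP  lex  "some"
[1,3] S  >  k=2
[3,4] ((S\N)\S)/S  lex  "idea"
[4,5] PP  lex  "clearly"
[5,6] PP  lex  "with"
[6,7] ((S/NP)\PP)\PP  lex  "near"
[5,7] (S/NP)\PP  <  k=6
[4,7] S/NP  <  k=5
[7,8] NP  lex  "chased"
[4,8] S  >  k=7
[3,8] (S\N)\S  >  k=4
[1,8] S\N  <  k=3
[0,8] S  >  k=1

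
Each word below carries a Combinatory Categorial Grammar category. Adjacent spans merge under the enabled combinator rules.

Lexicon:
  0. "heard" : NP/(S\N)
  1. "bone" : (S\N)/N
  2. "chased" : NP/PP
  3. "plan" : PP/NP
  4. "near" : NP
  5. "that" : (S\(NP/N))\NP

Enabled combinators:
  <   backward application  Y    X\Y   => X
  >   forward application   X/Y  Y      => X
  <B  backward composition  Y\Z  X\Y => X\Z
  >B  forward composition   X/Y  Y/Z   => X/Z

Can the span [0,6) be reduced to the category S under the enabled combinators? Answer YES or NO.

[0,6] S   <
  [0,2] NP/N   >B
    [0,1] "heard" : NP/(S\N)
    [1,2] "bone" : (S\N)/N
  [2,6] S\(NP/N)   <
    [2,5] NP   >
      [2,3] "chased" : NP/PP
      [3,5] PP   >
        [3,4] "plan" : PP/NP
        [4,5] "near" : NP
    [5,6] "that" : (S\(NP/N))\NP

YES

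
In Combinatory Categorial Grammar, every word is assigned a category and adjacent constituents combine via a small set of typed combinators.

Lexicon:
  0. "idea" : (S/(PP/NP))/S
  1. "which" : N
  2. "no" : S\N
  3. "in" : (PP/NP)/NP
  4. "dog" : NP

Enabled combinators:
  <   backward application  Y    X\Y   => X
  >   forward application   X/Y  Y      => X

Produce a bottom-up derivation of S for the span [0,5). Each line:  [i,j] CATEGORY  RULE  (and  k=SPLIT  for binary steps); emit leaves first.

[0,1] (S/(PP/NP))/S  lex  "idea"
[1,2] N  lex  "which"
[2,3] S\N  lex  "no"
[1,3] S  <  k=2
[0,3] S/(PP/NP)  >  k=1
[3,4] (PP/NP)/NP  lex  "in"
[4,5] NP  lex  "dog"
[3,5] PP/NP  >  k=4
[0,5] S  >  k=3

[0,5] S   >
  [0,3] S/(PP/NP)   >
    [0,1] "idea" : (S/(PP/NP))/S
    [1,3] S   <
      [1,2] "which" : N
      [2,3] "no" : S\N
  [3,5] PP/NP   >
    [3,4] "in" : (PP/NP)/NP
    [4,5] "dog" : NP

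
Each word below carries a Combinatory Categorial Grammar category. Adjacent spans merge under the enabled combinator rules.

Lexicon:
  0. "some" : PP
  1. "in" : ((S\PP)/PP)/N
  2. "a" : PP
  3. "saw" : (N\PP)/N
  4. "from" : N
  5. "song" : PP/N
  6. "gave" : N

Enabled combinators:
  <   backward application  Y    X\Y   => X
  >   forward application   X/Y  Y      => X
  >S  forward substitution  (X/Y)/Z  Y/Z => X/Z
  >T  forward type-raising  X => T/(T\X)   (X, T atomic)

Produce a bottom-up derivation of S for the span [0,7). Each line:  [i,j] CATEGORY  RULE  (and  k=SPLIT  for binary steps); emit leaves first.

[0,7] S   >
  [0,1] S/(S\PP)   >T
    [0,1] "some" : PP
  [1,7] S\PP   >
    [1,5] (S\PP)/PP   >
      [1,2] "in" : ((S\PP)/PP)/N
      [2,5] N   <
        [2,3] "a" : PP
        [3,5] N\PP   >
          [3,4] "saw" : (N\PP)/N
          [4,5] "from" : N
    [5,7] PP   >
      [5,6] "song" : PP/N
      [6,7] "gave" : N

[0,1] PP  lex  "some"
[0,1] S/(S\PP)  >T
[1,2] ((S\PP)/PP)/N  lex  "in"
[2,3] PP  lex  "a"
[3,4] (N\PP)/N  lex  "saw"
[4,5] N  lex  "from"
[3,5] N\PP  >  k=4
[2,5] N  <  k=3
[1,5] (S\PP)/PP  >  k=2
[5,6] PP/N  lex  "song"
[6,7] N  lex  "gave"
[5,7] PP  >  k=6
[1,7] S\PP  >  k=5
[0,7] S  >  k=1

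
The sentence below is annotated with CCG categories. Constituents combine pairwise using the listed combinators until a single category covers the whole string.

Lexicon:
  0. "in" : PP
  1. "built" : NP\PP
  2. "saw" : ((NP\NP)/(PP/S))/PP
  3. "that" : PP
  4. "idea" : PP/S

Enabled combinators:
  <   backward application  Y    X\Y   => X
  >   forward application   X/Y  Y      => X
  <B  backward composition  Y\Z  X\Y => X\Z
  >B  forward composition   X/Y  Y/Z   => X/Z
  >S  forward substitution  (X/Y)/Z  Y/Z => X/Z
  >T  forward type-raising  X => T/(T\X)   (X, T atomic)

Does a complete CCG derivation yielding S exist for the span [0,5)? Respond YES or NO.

PP NP\PP ((NP\NP)/(PP/S))/PP PP PP/S
CKY chart[0,5] = {N/(N\NP), NP, NP/(NP\NP), PP/(PP\NP), S/(S\NP)}; S ∉ chart

NO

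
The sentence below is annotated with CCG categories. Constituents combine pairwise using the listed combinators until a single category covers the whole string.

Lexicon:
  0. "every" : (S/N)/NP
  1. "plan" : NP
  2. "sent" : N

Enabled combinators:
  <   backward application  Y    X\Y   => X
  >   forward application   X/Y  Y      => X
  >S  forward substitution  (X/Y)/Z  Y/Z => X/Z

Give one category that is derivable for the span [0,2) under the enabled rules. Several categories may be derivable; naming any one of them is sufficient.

[0,3] S   >
  [0,2] S/N   >
    [0,1] "every" : (S/N)/NP
    [1,2] "plan" : NP
  [2,3] "sent" : N

S/N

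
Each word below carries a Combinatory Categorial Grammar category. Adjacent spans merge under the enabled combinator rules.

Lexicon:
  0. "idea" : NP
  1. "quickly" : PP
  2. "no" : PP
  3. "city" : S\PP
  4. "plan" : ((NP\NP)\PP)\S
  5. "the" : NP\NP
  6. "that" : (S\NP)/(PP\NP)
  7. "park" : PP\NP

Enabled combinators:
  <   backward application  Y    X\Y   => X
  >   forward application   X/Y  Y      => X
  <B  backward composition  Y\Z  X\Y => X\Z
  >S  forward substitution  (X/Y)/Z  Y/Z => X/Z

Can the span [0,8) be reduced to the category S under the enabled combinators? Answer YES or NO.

[0,8] S   <
  [0,1] "idea" : NP
  [1,8] S\NP   <B
    [1,5] NP\NP   <
      [1,2] "quickly" : PP
      [2,5] (NP\NP)\PP   <
        [2,4] S   <
          [2,3] "no" : PP
          [3,4] "city" : S\PP
        [4,5] "plan" : ((NP\NP)\PP)\S
    [5,8] S\NP   <B
      [5,6] "the" : NP\NP
      [6,8] S\NP   >
        [6,7] "that" : (S\NP)/(PP\NP)
        [7,8] "park" : PP\NP

YES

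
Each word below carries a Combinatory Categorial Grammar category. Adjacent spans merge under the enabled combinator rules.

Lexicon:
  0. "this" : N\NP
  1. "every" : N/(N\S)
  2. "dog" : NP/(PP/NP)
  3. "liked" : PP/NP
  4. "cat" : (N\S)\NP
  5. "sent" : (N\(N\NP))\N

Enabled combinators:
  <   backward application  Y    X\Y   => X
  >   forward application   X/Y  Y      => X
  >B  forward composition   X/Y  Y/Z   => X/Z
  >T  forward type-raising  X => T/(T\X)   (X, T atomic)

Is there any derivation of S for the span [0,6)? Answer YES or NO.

NO

N\NP N/(N\S) NP/(PP/NP) PP/NP (N\S)\NP (N\(N\NP))\N
CKY chart[0,6] = {N, N/(N\N), NP/(NP\N), PP/(PP\N), S/(S\N)}; S ∉ chart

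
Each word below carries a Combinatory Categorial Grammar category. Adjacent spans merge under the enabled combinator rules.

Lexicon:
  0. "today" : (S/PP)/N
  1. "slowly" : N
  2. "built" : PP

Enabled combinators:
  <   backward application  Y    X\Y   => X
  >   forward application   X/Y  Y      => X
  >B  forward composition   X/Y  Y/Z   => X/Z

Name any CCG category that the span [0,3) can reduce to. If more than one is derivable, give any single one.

[0,3] S   >
  [0,2] S/PP   >
    [0,1] "today" : (S/PP)/N
    [1,2] "slowly" : N
  [2,3] "built" : PP

S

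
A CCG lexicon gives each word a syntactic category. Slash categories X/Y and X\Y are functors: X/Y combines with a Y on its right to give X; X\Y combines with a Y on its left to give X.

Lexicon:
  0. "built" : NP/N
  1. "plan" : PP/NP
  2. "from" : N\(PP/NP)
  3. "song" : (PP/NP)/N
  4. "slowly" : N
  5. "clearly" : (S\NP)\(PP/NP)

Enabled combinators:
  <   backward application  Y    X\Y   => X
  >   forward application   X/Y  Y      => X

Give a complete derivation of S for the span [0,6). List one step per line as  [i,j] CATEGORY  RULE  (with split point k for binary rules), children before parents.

[0,1] NP/N  lex  "built"
[1,2] PP/NP  lex  "plan"
[2,3] N\(PP/NP)  lex  "from"
[1,3] N  <  k=2
[0,3] NP  >  k=1
[3,4] (PP/NP)/N  lex  "song"
[4,5] N  lex  "slowly"
[3,5] PP/NP  >  k=4
[5,6] (S\NP)\(PP/NP)  lex  "clearly"
[3,6] S\NP  <  k=5
[0,6] S  <  k=3

[0,6] S   <
  [0,3] NP   >
    [0,1] "built" : NP/N
    [1,3] N   <
      [1,2] "plan" : PP/NP
      [2,3] "from" : N\(PP/NP)
  [3,6] S\NP   <
    [3,5] PP/NP   >
      [3,4] "song" : (PP/NP)/N
      [4,5] "slowly" : N
    [5,6] "clearly" : (S\NP)\(PP/NP)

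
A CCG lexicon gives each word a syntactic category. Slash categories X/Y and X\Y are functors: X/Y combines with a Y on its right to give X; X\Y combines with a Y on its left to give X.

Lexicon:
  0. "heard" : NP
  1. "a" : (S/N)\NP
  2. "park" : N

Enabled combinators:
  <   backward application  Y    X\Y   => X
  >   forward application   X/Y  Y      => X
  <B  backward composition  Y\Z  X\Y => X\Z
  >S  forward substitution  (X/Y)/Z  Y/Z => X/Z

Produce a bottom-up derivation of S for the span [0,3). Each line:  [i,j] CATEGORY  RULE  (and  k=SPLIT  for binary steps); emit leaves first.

[0,1] NP  lex  "heard"
[1,2] (S/N)\NP  lex  "a"
[0,2] S/N  <  k=1
[2,3] N  lex  "park"
[0,3] S  >  k=2

[0,3] S   >
  [0,2] S/N   <
    [0,1] "heard" : NP
    [1,2] "a" : (S/N)\NP
  [2,3] "park" : N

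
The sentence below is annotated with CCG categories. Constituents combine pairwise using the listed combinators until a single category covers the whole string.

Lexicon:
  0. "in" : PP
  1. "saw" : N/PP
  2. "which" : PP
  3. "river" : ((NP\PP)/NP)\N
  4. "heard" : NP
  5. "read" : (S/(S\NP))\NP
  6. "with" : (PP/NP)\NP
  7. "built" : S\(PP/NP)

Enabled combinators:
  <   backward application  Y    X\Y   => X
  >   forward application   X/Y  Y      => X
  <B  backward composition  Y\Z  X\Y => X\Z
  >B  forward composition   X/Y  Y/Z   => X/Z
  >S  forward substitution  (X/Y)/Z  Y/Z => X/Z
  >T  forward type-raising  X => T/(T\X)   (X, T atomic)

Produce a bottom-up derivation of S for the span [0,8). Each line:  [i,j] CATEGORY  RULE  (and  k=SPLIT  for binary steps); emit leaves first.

[0,1] PP  lex  "in"
[1,2] N/PP  lex  "saw"
[2,3] PP  lex  "which"
[1,3] N  >  k=2
[3,4] ((NP\PP)/NP)\N  lex  "river"
[1,4] (NP\PP)/NP  <  k=3
[4,5] NP  lex  "heard"
[1,5] NP\PP  >  k=4
[0,5] NP  <  k=1
[5,6] (S/(S\NP))\NP  lex  "read"
[0,6] S/(S\NP)  <  k=5
[6,7] (PP/NP)\NP  lex  "with"
[7,8] S\(PP/NP)  lex  "built"
[6,8] S\NP  <B  k=7
[0,8] S  >  k=6

[0,8] S   >
  [0,6] S/(S\NP)   <
    [0,5] NP   <
      [0,1] "in" : PP
      [1,5] NP\PP   >
        [1,4] (NP\PP)/NP   <
          [1,3] N   >
            [1,2] "saw" : N/PP
            [2,3] "which" : PP
          [3,4] "river" : ((NP\PP)/NP)\N
        [4,5] "heard" : NP
    [5,6] "read" : (S/(S\NP))\NP
  [6,8] S\NP   <B
    [6,7] "with" : (PP/NP)\NP
    [7,8] "built" : S\(PP/NP)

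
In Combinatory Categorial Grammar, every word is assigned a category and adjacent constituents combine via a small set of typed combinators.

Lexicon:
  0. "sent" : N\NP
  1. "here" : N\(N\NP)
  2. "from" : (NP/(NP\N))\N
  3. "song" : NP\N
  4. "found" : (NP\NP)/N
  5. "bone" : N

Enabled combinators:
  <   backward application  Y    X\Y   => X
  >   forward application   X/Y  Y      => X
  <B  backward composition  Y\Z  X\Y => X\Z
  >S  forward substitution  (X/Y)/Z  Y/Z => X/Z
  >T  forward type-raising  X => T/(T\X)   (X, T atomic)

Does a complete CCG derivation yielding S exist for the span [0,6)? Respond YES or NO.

NO

N\NP N\(N\NP) (NP/(NP\N))\N NP\N (NP\NP)/N N
CKY chart[0,6] = {N/(N\NP), NP, NP/(NP\NP), PP/(PP\NP), S/(S\NP)}; S ∉ chart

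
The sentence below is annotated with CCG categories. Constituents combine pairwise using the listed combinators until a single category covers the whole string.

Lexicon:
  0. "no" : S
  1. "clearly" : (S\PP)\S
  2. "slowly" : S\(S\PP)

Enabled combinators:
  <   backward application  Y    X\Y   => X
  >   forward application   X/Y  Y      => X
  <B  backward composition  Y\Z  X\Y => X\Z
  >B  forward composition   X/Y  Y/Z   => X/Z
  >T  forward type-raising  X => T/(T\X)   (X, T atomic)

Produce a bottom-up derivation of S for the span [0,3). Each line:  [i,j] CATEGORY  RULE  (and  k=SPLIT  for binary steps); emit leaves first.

[0,1] S  lex  "no"
[1,2] (S\PP)\S  lex  "clearly"
[0,2] S\PP  <  k=1
[2,3] S\(S\PP)  lex  "slowly"
[0,3] S  <  k=2

[0,3] S   <
  [0,2] S\PP   <
    [0,1] "no" : S
    [1,2] "clearly" : (S\PP)\S
  [2,3] "slowly" : S\(S\PP)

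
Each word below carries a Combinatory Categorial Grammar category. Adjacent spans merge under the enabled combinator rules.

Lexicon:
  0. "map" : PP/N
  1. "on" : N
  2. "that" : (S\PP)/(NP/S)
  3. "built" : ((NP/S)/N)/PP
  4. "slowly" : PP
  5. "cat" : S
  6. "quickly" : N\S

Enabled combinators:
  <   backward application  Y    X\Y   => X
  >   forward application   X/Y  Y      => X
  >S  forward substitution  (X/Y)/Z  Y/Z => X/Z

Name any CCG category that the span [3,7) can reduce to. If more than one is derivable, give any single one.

NP/S

[0,7] S   <
  [0,2] PP   >
    [0,1] "map" : PP/N
    [1,2] "on" : N
  [2,7] S\PP   >
    [2,3] "that" : (S\PP)/(NP/S)
    [3,7] NP/S   >
      [3,5] (NP/S)/N   >
        [3,4] "built" : ((NP/S)/N)/PP
        [4,5] "slowly" : PP
      [5,7] N   <
        [5,6] "cat" : S
        [6,7] "quickly" : N\S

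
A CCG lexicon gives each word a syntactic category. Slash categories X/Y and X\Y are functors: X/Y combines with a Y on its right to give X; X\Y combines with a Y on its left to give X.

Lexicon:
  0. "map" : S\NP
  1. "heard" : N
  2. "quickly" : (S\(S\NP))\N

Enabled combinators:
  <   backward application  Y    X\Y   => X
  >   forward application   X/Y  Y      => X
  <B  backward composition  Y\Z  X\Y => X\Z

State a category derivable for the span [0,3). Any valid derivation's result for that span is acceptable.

S

[0,3] S   <
  [0,1] "map" : S\NP
  [1,3] S\(S\NP)   <
    [1,2] "heard" : N
    [2,3] "quickly" : (S\(S\NP))\N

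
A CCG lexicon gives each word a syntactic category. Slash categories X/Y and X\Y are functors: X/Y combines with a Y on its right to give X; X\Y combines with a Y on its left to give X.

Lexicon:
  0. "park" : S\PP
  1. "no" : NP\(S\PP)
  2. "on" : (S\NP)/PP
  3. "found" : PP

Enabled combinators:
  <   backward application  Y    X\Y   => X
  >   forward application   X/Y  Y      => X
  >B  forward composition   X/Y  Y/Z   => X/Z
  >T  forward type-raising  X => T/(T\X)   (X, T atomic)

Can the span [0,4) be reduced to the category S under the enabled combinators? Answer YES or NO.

[0,4] S   <
  [0,2] NP   <
    [0,1] "park" : S\PP
    [1,2] "no" : NP\(S\PP)
  [2,4] S\NP   >
    [2,3] "on" : (S\NP)/PP
    [3,4] "found" : PP

YES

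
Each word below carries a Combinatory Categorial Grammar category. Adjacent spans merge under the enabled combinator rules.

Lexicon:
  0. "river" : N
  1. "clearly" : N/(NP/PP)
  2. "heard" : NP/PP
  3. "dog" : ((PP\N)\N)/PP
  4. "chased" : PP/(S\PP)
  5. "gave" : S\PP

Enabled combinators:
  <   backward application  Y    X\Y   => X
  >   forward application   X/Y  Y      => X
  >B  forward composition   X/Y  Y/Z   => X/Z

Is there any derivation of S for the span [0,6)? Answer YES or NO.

NO

N N/(NP/PP) NP/PP ((PP\N)\N)/PP PP/(S\PP) S\PP
CKY chart[0,6] = {PP}; S ∉ chart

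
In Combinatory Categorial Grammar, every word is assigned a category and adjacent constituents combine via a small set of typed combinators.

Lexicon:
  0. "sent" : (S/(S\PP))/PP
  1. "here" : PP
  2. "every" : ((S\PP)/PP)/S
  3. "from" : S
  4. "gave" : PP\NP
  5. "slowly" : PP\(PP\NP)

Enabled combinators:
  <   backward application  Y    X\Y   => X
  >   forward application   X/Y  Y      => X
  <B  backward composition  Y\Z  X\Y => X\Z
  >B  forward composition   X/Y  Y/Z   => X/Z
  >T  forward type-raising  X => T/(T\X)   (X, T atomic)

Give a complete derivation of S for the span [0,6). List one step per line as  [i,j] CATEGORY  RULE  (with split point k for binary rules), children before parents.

[0,6] S   >
  [0,2] S/(S\PP)   >
    [0,1] "sent" : (S/(S\PP))/PP
    [1,2] "here" : PP
  [2,6] S\PP   >
    [2,4] (S\PP)/PP   >
      [2,3] "every" : ((S\PP)/PP)/S
      [3,4] "from" : S
    [4,6] PP   <
      [4,5] "gave" : PP\NP
      [5,6] "slowly" : PP\(PP\NP)

[0,1] (S/(S\PP))/PP  lex  "sent"
[1,2] PP  lex  "here"
[0,2] S/(S\PP)  >  k=1
[2,3] ((S\PP)/PP)/S  lex  "every"
[3,4] S  lex  "from"
[2,4] (S\PP)/PP  >  k=3
[4,5] PP\NP  lex  "gave"
[5,6] PP\(PP\NP)  lex  "slowly"
[4,6] PP  <  k=5
[2,6] S\PP  >  k=4
[0,6] S  >  k=2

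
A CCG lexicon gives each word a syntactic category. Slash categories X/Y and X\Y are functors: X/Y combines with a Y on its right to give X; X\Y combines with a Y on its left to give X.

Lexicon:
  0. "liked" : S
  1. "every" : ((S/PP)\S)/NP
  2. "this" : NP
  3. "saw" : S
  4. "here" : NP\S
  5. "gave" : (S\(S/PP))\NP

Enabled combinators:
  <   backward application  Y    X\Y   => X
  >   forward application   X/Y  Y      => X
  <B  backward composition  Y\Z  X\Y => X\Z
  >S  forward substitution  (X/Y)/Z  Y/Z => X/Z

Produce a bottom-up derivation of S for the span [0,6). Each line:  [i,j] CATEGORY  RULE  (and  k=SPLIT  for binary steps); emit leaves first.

[0,1] S  lex  "liked"
[1,2] ((S/PP)\S)/NP  lex  "every"
[2,3] NP  lex  "this"
[1,3] (S/PP)\S  >  k=2
[0,3] S/PP  <  k=1
[3,4] S  lex  "saw"
[4,5] NP\S  lex  "here"
[3,5] NP  <  k=4
[5,6] (S\(S/PP))\NP  lex  "gave"
[3,6] S\(S/PP)  <  k=5
[0,6] S  <  k=3

[0,6] S   <
  [0,3] S/PP   <
    [0,1] "liked" : S
    [1,3] (S/PP)\S   >
      [1,2] "every" : ((S/PP)\S)/NP
      [2,3] "this" : NP
  [3,6] S\(S/PP)   <
    [3,5] NP   <
      [3,4] "saw" : S
      [4,5] "here" : NP\S
    [5,6] "gave" : (S\(S/PP))\NP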